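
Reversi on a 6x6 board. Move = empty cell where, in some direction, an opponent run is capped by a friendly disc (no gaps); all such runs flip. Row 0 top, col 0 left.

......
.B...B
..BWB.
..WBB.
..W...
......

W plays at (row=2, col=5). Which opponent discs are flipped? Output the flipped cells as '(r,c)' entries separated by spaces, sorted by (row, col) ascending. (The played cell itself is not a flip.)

Answer: (2,4)

Derivation:
Dir NW: first cell '.' (not opp) -> no flip
Dir N: opp run (1,5), next='.' -> no flip
Dir NE: edge -> no flip
Dir W: opp run (2,4) capped by W -> flip
Dir E: edge -> no flip
Dir SW: opp run (3,4), next='.' -> no flip
Dir S: first cell '.' (not opp) -> no flip
Dir SE: edge -> no flip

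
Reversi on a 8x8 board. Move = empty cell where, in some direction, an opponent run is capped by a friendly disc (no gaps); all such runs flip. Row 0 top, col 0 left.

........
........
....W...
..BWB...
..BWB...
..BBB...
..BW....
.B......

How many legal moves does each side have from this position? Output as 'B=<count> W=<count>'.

Answer: B=8 W=11

Derivation:
-- B to move --
(1,3): no bracket -> illegal
(1,4): flips 1 -> legal
(1,5): flips 2 -> legal
(2,2): flips 1 -> legal
(2,3): flips 2 -> legal
(2,5): no bracket -> illegal
(3,5): no bracket -> illegal
(6,4): flips 1 -> legal
(7,2): flips 1 -> legal
(7,3): flips 1 -> legal
(7,4): flips 1 -> legal
B mobility = 8
-- W to move --
(2,1): flips 1 -> legal
(2,2): no bracket -> illegal
(2,3): no bracket -> illegal
(2,5): flips 1 -> legal
(3,1): flips 1 -> legal
(3,5): flips 1 -> legal
(4,1): flips 2 -> legal
(4,5): flips 2 -> legal
(5,1): flips 1 -> legal
(5,5): flips 1 -> legal
(6,0): no bracket -> illegal
(6,1): flips 2 -> legal
(6,4): flips 3 -> legal
(6,5): flips 1 -> legal
(7,0): no bracket -> illegal
(7,2): no bracket -> illegal
(7,3): no bracket -> illegal
W mobility = 11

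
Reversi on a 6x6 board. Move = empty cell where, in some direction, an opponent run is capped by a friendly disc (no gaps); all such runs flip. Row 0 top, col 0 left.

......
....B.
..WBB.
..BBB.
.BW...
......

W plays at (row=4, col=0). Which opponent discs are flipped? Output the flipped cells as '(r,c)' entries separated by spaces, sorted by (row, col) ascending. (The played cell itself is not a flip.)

Dir NW: edge -> no flip
Dir N: first cell '.' (not opp) -> no flip
Dir NE: first cell '.' (not opp) -> no flip
Dir W: edge -> no flip
Dir E: opp run (4,1) capped by W -> flip
Dir SW: edge -> no flip
Dir S: first cell '.' (not opp) -> no flip
Dir SE: first cell '.' (not opp) -> no flip

Answer: (4,1)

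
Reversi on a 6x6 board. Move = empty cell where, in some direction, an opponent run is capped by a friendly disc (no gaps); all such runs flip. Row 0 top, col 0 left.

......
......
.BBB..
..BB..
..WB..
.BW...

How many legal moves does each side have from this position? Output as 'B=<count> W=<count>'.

-- B to move --
(3,1): no bracket -> illegal
(4,1): flips 1 -> legal
(5,3): flips 1 -> legal
B mobility = 2
-- W to move --
(1,0): no bracket -> illegal
(1,1): no bracket -> illegal
(1,2): flips 2 -> legal
(1,3): no bracket -> illegal
(1,4): no bracket -> illegal
(2,0): no bracket -> illegal
(2,4): flips 1 -> legal
(3,0): no bracket -> illegal
(3,1): no bracket -> illegal
(3,4): flips 1 -> legal
(4,0): no bracket -> illegal
(4,1): no bracket -> illegal
(4,4): flips 1 -> legal
(5,0): flips 1 -> legal
(5,3): no bracket -> illegal
(5,4): no bracket -> illegal
W mobility = 5

Answer: B=2 W=5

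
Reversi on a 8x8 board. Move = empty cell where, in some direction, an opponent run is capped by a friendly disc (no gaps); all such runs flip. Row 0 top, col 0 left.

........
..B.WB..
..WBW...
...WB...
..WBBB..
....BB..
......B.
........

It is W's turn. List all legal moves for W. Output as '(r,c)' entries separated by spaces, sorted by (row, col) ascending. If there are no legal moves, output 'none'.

Answer: (0,2) (0,6) (1,3) (1,6) (3,2) (3,5) (4,6) (5,3) (6,4) (7,7)

Derivation:
(0,1): no bracket -> illegal
(0,2): flips 1 -> legal
(0,3): no bracket -> illegal
(0,4): no bracket -> illegal
(0,5): no bracket -> illegal
(0,6): flips 1 -> legal
(1,1): no bracket -> illegal
(1,3): flips 1 -> legal
(1,6): flips 1 -> legal
(2,1): no bracket -> illegal
(2,5): no bracket -> illegal
(2,6): no bracket -> illegal
(3,2): flips 1 -> legal
(3,5): flips 1 -> legal
(3,6): no bracket -> illegal
(4,6): flips 3 -> legal
(5,2): no bracket -> illegal
(5,3): flips 1 -> legal
(5,6): no bracket -> illegal
(5,7): no bracket -> illegal
(6,3): no bracket -> illegal
(6,4): flips 3 -> legal
(6,5): no bracket -> illegal
(6,7): no bracket -> illegal
(7,5): no bracket -> illegal
(7,6): no bracket -> illegal
(7,7): flips 3 -> legal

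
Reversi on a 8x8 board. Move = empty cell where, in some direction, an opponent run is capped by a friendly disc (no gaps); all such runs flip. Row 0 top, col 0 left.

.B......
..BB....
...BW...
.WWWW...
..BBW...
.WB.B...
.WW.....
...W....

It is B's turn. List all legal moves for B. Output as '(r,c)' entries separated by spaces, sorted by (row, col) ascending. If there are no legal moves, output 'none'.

(1,4): flips 3 -> legal
(1,5): flips 2 -> legal
(2,0): flips 1 -> legal
(2,1): flips 1 -> legal
(2,2): flips 1 -> legal
(2,5): flips 2 -> legal
(3,0): no bracket -> illegal
(3,5): flips 1 -> legal
(4,0): no bracket -> illegal
(4,1): flips 1 -> legal
(4,5): flips 2 -> legal
(5,0): flips 1 -> legal
(5,3): no bracket -> illegal
(5,5): no bracket -> illegal
(6,0): flips 1 -> legal
(6,3): no bracket -> illegal
(6,4): no bracket -> illegal
(7,0): flips 1 -> legal
(7,1): no bracket -> illegal
(7,2): flips 1 -> legal
(7,4): no bracket -> illegal

Answer: (1,4) (1,5) (2,0) (2,1) (2,2) (2,5) (3,5) (4,1) (4,5) (5,0) (6,0) (7,0) (7,2)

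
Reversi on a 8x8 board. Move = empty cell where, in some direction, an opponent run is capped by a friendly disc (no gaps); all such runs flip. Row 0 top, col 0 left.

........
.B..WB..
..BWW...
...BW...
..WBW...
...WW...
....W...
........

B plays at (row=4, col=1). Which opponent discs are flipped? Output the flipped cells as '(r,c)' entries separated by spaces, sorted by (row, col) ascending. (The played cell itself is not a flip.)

Dir NW: first cell '.' (not opp) -> no flip
Dir N: first cell '.' (not opp) -> no flip
Dir NE: first cell '.' (not opp) -> no flip
Dir W: first cell '.' (not opp) -> no flip
Dir E: opp run (4,2) capped by B -> flip
Dir SW: first cell '.' (not opp) -> no flip
Dir S: first cell '.' (not opp) -> no flip
Dir SE: first cell '.' (not opp) -> no flip

Answer: (4,2)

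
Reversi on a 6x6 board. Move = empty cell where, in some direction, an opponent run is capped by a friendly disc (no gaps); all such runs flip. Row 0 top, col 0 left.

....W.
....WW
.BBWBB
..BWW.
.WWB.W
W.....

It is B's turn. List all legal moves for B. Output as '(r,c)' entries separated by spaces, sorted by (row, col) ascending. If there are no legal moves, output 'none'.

(0,3): flips 1 -> legal
(0,5): flips 3 -> legal
(1,2): no bracket -> illegal
(1,3): flips 2 -> legal
(3,0): no bracket -> illegal
(3,1): no bracket -> illegal
(3,5): flips 2 -> legal
(4,0): flips 2 -> legal
(4,4): flips 2 -> legal
(5,1): flips 2 -> legal
(5,2): flips 1 -> legal
(5,3): no bracket -> illegal
(5,4): no bracket -> illegal
(5,5): no bracket -> illegal

Answer: (0,3) (0,5) (1,3) (3,5) (4,0) (4,4) (5,1) (5,2)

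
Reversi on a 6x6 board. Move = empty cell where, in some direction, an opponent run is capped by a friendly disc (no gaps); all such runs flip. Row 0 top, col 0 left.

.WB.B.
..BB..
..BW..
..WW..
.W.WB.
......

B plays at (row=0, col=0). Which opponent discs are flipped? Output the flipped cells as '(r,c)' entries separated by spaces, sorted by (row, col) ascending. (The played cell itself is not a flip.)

Dir NW: edge -> no flip
Dir N: edge -> no flip
Dir NE: edge -> no flip
Dir W: edge -> no flip
Dir E: opp run (0,1) capped by B -> flip
Dir SW: edge -> no flip
Dir S: first cell '.' (not opp) -> no flip
Dir SE: first cell '.' (not opp) -> no flip

Answer: (0,1)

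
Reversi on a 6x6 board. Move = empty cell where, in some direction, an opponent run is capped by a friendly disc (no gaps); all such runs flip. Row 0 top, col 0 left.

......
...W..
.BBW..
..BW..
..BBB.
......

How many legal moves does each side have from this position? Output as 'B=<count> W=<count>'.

Answer: B=5 W=7

Derivation:
-- B to move --
(0,2): no bracket -> illegal
(0,3): flips 3 -> legal
(0,4): flips 1 -> legal
(1,2): no bracket -> illegal
(1,4): flips 1 -> legal
(2,4): flips 2 -> legal
(3,4): flips 1 -> legal
B mobility = 5
-- W to move --
(1,0): no bracket -> illegal
(1,1): flips 1 -> legal
(1,2): no bracket -> illegal
(2,0): flips 2 -> legal
(3,0): no bracket -> illegal
(3,1): flips 2 -> legal
(3,4): no bracket -> illegal
(3,5): no bracket -> illegal
(4,1): flips 1 -> legal
(4,5): no bracket -> illegal
(5,1): flips 1 -> legal
(5,2): no bracket -> illegal
(5,3): flips 1 -> legal
(5,4): no bracket -> illegal
(5,5): flips 1 -> legal
W mobility = 7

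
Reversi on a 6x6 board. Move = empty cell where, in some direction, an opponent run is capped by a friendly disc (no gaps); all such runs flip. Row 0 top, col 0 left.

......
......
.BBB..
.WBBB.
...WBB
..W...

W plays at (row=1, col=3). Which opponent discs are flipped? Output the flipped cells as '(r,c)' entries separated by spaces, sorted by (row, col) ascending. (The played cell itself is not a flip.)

Answer: (2,2) (2,3) (3,3)

Derivation:
Dir NW: first cell '.' (not opp) -> no flip
Dir N: first cell '.' (not opp) -> no flip
Dir NE: first cell '.' (not opp) -> no flip
Dir W: first cell '.' (not opp) -> no flip
Dir E: first cell '.' (not opp) -> no flip
Dir SW: opp run (2,2) capped by W -> flip
Dir S: opp run (2,3) (3,3) capped by W -> flip
Dir SE: first cell '.' (not opp) -> no flip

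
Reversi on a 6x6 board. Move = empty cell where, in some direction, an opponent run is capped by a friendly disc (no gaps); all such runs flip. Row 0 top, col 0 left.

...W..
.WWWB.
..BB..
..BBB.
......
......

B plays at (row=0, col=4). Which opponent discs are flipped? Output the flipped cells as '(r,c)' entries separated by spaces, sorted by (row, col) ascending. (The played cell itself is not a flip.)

Dir NW: edge -> no flip
Dir N: edge -> no flip
Dir NE: edge -> no flip
Dir W: opp run (0,3), next='.' -> no flip
Dir E: first cell '.' (not opp) -> no flip
Dir SW: opp run (1,3) capped by B -> flip
Dir S: first cell 'B' (not opp) -> no flip
Dir SE: first cell '.' (not opp) -> no flip

Answer: (1,3)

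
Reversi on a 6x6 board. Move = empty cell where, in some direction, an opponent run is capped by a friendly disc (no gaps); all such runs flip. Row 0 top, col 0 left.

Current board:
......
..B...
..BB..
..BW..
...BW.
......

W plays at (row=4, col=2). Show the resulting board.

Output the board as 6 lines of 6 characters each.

Answer: ......
..B...
..BB..
..BW..
..WWW.
......

Derivation:
Place W at (4,2); scan 8 dirs for brackets.
Dir NW: first cell '.' (not opp) -> no flip
Dir N: opp run (3,2) (2,2) (1,2), next='.' -> no flip
Dir NE: first cell 'W' (not opp) -> no flip
Dir W: first cell '.' (not opp) -> no flip
Dir E: opp run (4,3) capped by W -> flip
Dir SW: first cell '.' (not opp) -> no flip
Dir S: first cell '.' (not opp) -> no flip
Dir SE: first cell '.' (not opp) -> no flip
All flips: (4,3)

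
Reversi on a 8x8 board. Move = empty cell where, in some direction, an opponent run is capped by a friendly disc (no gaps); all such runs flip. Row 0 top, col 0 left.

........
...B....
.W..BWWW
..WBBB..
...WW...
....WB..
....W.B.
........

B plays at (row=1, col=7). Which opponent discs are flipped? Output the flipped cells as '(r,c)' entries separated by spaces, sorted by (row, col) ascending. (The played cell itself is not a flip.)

Answer: (2,6)

Derivation:
Dir NW: first cell '.' (not opp) -> no flip
Dir N: first cell '.' (not opp) -> no flip
Dir NE: edge -> no flip
Dir W: first cell '.' (not opp) -> no flip
Dir E: edge -> no flip
Dir SW: opp run (2,6) capped by B -> flip
Dir S: opp run (2,7), next='.' -> no flip
Dir SE: edge -> no flip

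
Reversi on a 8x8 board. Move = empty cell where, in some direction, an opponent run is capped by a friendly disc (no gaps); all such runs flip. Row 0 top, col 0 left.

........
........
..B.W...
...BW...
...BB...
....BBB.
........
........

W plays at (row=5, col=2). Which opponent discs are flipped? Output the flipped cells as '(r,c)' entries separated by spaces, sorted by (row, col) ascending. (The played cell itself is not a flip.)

Answer: (4,3)

Derivation:
Dir NW: first cell '.' (not opp) -> no flip
Dir N: first cell '.' (not opp) -> no flip
Dir NE: opp run (4,3) capped by W -> flip
Dir W: first cell '.' (not opp) -> no flip
Dir E: first cell '.' (not opp) -> no flip
Dir SW: first cell '.' (not opp) -> no flip
Dir S: first cell '.' (not opp) -> no flip
Dir SE: first cell '.' (not opp) -> no flip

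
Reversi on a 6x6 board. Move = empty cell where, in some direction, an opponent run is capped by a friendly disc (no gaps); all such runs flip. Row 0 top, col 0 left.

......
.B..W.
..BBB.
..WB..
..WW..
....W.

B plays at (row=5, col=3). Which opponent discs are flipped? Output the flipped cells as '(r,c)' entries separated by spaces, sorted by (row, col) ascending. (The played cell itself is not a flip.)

Answer: (4,3)

Derivation:
Dir NW: opp run (4,2), next='.' -> no flip
Dir N: opp run (4,3) capped by B -> flip
Dir NE: first cell '.' (not opp) -> no flip
Dir W: first cell '.' (not opp) -> no flip
Dir E: opp run (5,4), next='.' -> no flip
Dir SW: edge -> no flip
Dir S: edge -> no flip
Dir SE: edge -> no flip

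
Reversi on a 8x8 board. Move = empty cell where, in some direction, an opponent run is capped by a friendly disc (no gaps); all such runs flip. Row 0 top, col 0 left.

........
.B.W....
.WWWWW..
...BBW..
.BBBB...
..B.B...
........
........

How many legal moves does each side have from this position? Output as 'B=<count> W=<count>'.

Answer: B=8 W=9

Derivation:
-- B to move --
(0,2): no bracket -> illegal
(0,3): flips 2 -> legal
(0,4): no bracket -> illegal
(1,0): no bracket -> illegal
(1,2): flips 1 -> legal
(1,4): flips 1 -> legal
(1,5): flips 1 -> legal
(1,6): flips 1 -> legal
(2,0): no bracket -> illegal
(2,6): flips 1 -> legal
(3,0): no bracket -> illegal
(3,1): flips 1 -> legal
(3,2): no bracket -> illegal
(3,6): flips 1 -> legal
(4,5): no bracket -> illegal
(4,6): no bracket -> illegal
B mobility = 8
-- W to move --
(0,0): flips 1 -> legal
(0,1): flips 1 -> legal
(0,2): no bracket -> illegal
(1,0): no bracket -> illegal
(1,2): no bracket -> illegal
(2,0): no bracket -> illegal
(3,0): no bracket -> illegal
(3,1): no bracket -> illegal
(3,2): flips 2 -> legal
(4,0): no bracket -> illegal
(4,5): flips 1 -> legal
(5,0): no bracket -> illegal
(5,1): flips 2 -> legal
(5,3): flips 3 -> legal
(5,5): flips 2 -> legal
(6,1): flips 3 -> legal
(6,2): no bracket -> illegal
(6,3): no bracket -> illegal
(6,4): flips 3 -> legal
(6,5): no bracket -> illegal
W mobility = 9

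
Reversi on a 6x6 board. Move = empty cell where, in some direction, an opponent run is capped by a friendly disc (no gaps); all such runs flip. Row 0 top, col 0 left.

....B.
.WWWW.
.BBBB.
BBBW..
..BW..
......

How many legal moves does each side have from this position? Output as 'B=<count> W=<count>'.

Answer: B=9 W=8

Derivation:
-- B to move --
(0,0): flips 1 -> legal
(0,1): flips 2 -> legal
(0,2): flips 2 -> legal
(0,3): flips 2 -> legal
(0,5): flips 1 -> legal
(1,0): no bracket -> illegal
(1,5): no bracket -> illegal
(2,0): no bracket -> illegal
(2,5): no bracket -> illegal
(3,4): flips 1 -> legal
(4,4): flips 2 -> legal
(5,2): no bracket -> illegal
(5,3): flips 2 -> legal
(5,4): flips 1 -> legal
B mobility = 9
-- W to move --
(0,3): no bracket -> illegal
(0,5): no bracket -> illegal
(1,0): flips 2 -> legal
(1,5): flips 1 -> legal
(2,0): no bracket -> illegal
(2,5): no bracket -> illegal
(3,4): flips 2 -> legal
(3,5): flips 1 -> legal
(4,0): flips 2 -> legal
(4,1): flips 5 -> legal
(5,1): flips 1 -> legal
(5,2): flips 3 -> legal
(5,3): no bracket -> illegal
W mobility = 8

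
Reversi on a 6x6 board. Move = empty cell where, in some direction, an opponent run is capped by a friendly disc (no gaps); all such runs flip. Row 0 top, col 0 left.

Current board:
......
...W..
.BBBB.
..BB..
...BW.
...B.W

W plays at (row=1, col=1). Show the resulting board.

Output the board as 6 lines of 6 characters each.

Answer: ......
.W.W..
.BWBB.
..BW..
...BW.
...B.W

Derivation:
Place W at (1,1); scan 8 dirs for brackets.
Dir NW: first cell '.' (not opp) -> no flip
Dir N: first cell '.' (not opp) -> no flip
Dir NE: first cell '.' (not opp) -> no flip
Dir W: first cell '.' (not opp) -> no flip
Dir E: first cell '.' (not opp) -> no flip
Dir SW: first cell '.' (not opp) -> no flip
Dir S: opp run (2,1), next='.' -> no flip
Dir SE: opp run (2,2) (3,3) capped by W -> flip
All flips: (2,2) (3,3)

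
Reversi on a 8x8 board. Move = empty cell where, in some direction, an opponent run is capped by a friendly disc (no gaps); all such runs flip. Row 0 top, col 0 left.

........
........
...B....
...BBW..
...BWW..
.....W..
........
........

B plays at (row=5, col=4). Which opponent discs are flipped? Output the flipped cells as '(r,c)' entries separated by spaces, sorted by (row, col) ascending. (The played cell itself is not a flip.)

Answer: (4,4)

Derivation:
Dir NW: first cell 'B' (not opp) -> no flip
Dir N: opp run (4,4) capped by B -> flip
Dir NE: opp run (4,5), next='.' -> no flip
Dir W: first cell '.' (not opp) -> no flip
Dir E: opp run (5,5), next='.' -> no flip
Dir SW: first cell '.' (not opp) -> no flip
Dir S: first cell '.' (not opp) -> no flip
Dir SE: first cell '.' (not opp) -> no flip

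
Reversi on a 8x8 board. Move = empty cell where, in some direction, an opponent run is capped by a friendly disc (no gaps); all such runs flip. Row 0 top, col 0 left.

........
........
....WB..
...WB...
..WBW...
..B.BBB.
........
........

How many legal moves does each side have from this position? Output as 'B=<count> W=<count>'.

-- B to move --
(1,3): no bracket -> illegal
(1,4): flips 1 -> legal
(1,5): no bracket -> illegal
(2,2): flips 2 -> legal
(2,3): flips 2 -> legal
(3,1): no bracket -> illegal
(3,2): flips 2 -> legal
(3,5): no bracket -> illegal
(4,1): flips 1 -> legal
(4,5): flips 1 -> legal
(5,1): no bracket -> illegal
(5,3): no bracket -> illegal
B mobility = 6
-- W to move --
(1,4): no bracket -> illegal
(1,5): no bracket -> illegal
(1,6): no bracket -> illegal
(2,3): no bracket -> illegal
(2,6): flips 1 -> legal
(3,2): no bracket -> illegal
(3,5): flips 1 -> legal
(3,6): no bracket -> illegal
(4,1): no bracket -> illegal
(4,5): no bracket -> illegal
(4,6): no bracket -> illegal
(4,7): no bracket -> illegal
(5,1): no bracket -> illegal
(5,3): flips 1 -> legal
(5,7): no bracket -> illegal
(6,1): no bracket -> illegal
(6,2): flips 1 -> legal
(6,3): no bracket -> illegal
(6,4): flips 1 -> legal
(6,5): no bracket -> illegal
(6,6): flips 1 -> legal
(6,7): no bracket -> illegal
W mobility = 6

Answer: B=6 W=6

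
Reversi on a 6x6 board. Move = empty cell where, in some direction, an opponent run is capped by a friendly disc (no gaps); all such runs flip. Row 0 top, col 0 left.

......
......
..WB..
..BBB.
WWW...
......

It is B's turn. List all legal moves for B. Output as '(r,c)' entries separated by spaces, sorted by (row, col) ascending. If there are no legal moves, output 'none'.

(1,1): flips 1 -> legal
(1,2): flips 1 -> legal
(1,3): no bracket -> illegal
(2,1): flips 1 -> legal
(3,0): no bracket -> illegal
(3,1): no bracket -> illegal
(4,3): no bracket -> illegal
(5,0): flips 1 -> legal
(5,1): flips 1 -> legal
(5,2): flips 1 -> legal
(5,3): no bracket -> illegal

Answer: (1,1) (1,2) (2,1) (5,0) (5,1) (5,2)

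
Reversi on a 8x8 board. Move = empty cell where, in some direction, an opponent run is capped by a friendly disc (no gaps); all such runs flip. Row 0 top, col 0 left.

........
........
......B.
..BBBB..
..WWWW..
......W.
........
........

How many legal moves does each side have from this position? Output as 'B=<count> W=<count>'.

-- B to move --
(3,1): no bracket -> illegal
(3,6): no bracket -> illegal
(4,1): no bracket -> illegal
(4,6): no bracket -> illegal
(4,7): no bracket -> illegal
(5,1): flips 1 -> legal
(5,2): flips 2 -> legal
(5,3): flips 2 -> legal
(5,4): flips 2 -> legal
(5,5): flips 2 -> legal
(5,7): no bracket -> illegal
(6,5): no bracket -> illegal
(6,6): no bracket -> illegal
(6,7): flips 2 -> legal
B mobility = 6
-- W to move --
(1,5): no bracket -> illegal
(1,6): no bracket -> illegal
(1,7): flips 2 -> legal
(2,1): flips 1 -> legal
(2,2): flips 2 -> legal
(2,3): flips 2 -> legal
(2,4): flips 2 -> legal
(2,5): flips 2 -> legal
(2,7): no bracket -> illegal
(3,1): no bracket -> illegal
(3,6): no bracket -> illegal
(3,7): no bracket -> illegal
(4,1): no bracket -> illegal
(4,6): no bracket -> illegal
W mobility = 6

Answer: B=6 W=6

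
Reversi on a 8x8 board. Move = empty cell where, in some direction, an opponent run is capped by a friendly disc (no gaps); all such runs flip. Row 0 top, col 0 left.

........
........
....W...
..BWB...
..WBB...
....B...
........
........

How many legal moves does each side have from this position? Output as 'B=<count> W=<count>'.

-- B to move --
(1,3): no bracket -> illegal
(1,4): flips 1 -> legal
(1,5): no bracket -> illegal
(2,2): flips 1 -> legal
(2,3): flips 1 -> legal
(2,5): no bracket -> illegal
(3,1): no bracket -> illegal
(3,5): no bracket -> illegal
(4,1): flips 1 -> legal
(5,1): no bracket -> illegal
(5,2): flips 1 -> legal
(5,3): no bracket -> illegal
B mobility = 5
-- W to move --
(2,1): no bracket -> illegal
(2,2): flips 1 -> legal
(2,3): no bracket -> illegal
(2,5): no bracket -> illegal
(3,1): flips 1 -> legal
(3,5): flips 1 -> legal
(4,1): no bracket -> illegal
(4,5): flips 2 -> legal
(5,2): no bracket -> illegal
(5,3): flips 1 -> legal
(5,5): flips 1 -> legal
(6,3): no bracket -> illegal
(6,4): flips 3 -> legal
(6,5): no bracket -> illegal
W mobility = 7

Answer: B=5 W=7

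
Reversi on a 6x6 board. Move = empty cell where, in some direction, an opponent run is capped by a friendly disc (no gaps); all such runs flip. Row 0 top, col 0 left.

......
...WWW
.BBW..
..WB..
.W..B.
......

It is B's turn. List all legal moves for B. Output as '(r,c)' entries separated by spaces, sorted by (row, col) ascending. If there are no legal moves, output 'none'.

Answer: (0,3) (0,4) (2,4) (3,1) (4,2) (4,3)

Derivation:
(0,2): no bracket -> illegal
(0,3): flips 2 -> legal
(0,4): flips 1 -> legal
(0,5): no bracket -> illegal
(1,2): no bracket -> illegal
(2,4): flips 1 -> legal
(2,5): no bracket -> illegal
(3,0): no bracket -> illegal
(3,1): flips 1 -> legal
(3,4): no bracket -> illegal
(4,0): no bracket -> illegal
(4,2): flips 1 -> legal
(4,3): flips 1 -> legal
(5,0): no bracket -> illegal
(5,1): no bracket -> illegal
(5,2): no bracket -> illegal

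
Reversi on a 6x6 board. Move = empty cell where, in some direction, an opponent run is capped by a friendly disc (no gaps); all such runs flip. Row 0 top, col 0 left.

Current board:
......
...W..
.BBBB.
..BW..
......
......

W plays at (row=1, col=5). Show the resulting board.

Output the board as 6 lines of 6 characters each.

Place W at (1,5); scan 8 dirs for brackets.
Dir NW: first cell '.' (not opp) -> no flip
Dir N: first cell '.' (not opp) -> no flip
Dir NE: edge -> no flip
Dir W: first cell '.' (not opp) -> no flip
Dir E: edge -> no flip
Dir SW: opp run (2,4) capped by W -> flip
Dir S: first cell '.' (not opp) -> no flip
Dir SE: edge -> no flip
All flips: (2,4)

Answer: ......
...W.W
.BBBW.
..BW..
......
......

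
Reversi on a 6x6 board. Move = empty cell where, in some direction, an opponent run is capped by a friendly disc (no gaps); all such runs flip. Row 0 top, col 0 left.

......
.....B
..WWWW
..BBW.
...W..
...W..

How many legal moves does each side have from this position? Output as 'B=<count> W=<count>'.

-- B to move --
(1,1): flips 1 -> legal
(1,2): flips 1 -> legal
(1,3): flips 1 -> legal
(1,4): flips 1 -> legal
(2,1): no bracket -> illegal
(3,1): no bracket -> illegal
(3,5): flips 2 -> legal
(4,2): no bracket -> illegal
(4,4): no bracket -> illegal
(4,5): no bracket -> illegal
(5,2): no bracket -> illegal
(5,4): flips 1 -> legal
B mobility = 6
-- W to move --
(0,4): no bracket -> illegal
(0,5): flips 1 -> legal
(1,4): no bracket -> illegal
(2,1): flips 1 -> legal
(3,1): flips 2 -> legal
(4,1): flips 1 -> legal
(4,2): flips 2 -> legal
(4,4): flips 1 -> legal
W mobility = 6

Answer: B=6 W=6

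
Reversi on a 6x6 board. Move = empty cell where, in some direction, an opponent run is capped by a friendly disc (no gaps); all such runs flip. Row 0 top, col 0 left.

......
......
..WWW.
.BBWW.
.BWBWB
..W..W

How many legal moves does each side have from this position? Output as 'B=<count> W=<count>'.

Answer: B=6 W=6

Derivation:
-- B to move --
(1,1): no bracket -> illegal
(1,2): flips 3 -> legal
(1,3): flips 3 -> legal
(1,4): flips 1 -> legal
(1,5): no bracket -> illegal
(2,1): no bracket -> illegal
(2,5): flips 1 -> legal
(3,5): flips 2 -> legal
(5,1): no bracket -> illegal
(5,3): flips 1 -> legal
(5,4): no bracket -> illegal
B mobility = 6
-- W to move --
(2,0): flips 1 -> legal
(2,1): no bracket -> illegal
(3,0): flips 3 -> legal
(3,5): flips 1 -> legal
(4,0): flips 2 -> legal
(5,0): flips 2 -> legal
(5,1): no bracket -> illegal
(5,3): flips 1 -> legal
(5,4): no bracket -> illegal
W mobility = 6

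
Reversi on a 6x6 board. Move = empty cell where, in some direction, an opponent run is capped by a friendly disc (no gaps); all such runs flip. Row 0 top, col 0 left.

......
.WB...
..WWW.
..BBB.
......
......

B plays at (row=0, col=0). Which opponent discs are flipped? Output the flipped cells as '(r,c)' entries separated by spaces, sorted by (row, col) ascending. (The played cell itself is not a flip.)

Dir NW: edge -> no flip
Dir N: edge -> no flip
Dir NE: edge -> no flip
Dir W: edge -> no flip
Dir E: first cell '.' (not opp) -> no flip
Dir SW: edge -> no flip
Dir S: first cell '.' (not opp) -> no flip
Dir SE: opp run (1,1) (2,2) capped by B -> flip

Answer: (1,1) (2,2)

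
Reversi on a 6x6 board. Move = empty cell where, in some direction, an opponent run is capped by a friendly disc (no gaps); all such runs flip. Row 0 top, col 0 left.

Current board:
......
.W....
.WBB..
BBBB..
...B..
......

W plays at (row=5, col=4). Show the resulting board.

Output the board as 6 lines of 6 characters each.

Place W at (5,4); scan 8 dirs for brackets.
Dir NW: opp run (4,3) (3,2) capped by W -> flip
Dir N: first cell '.' (not opp) -> no flip
Dir NE: first cell '.' (not opp) -> no flip
Dir W: first cell '.' (not opp) -> no flip
Dir E: first cell '.' (not opp) -> no flip
Dir SW: edge -> no flip
Dir S: edge -> no flip
Dir SE: edge -> no flip
All flips: (3,2) (4,3)

Answer: ......
.W....
.WBB..
BBWB..
...W..
....W.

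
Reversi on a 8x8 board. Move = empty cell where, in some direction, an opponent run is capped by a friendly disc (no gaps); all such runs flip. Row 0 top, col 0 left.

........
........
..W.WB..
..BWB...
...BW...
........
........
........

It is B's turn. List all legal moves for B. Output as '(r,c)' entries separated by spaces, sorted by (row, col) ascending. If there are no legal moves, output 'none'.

Answer: (1,2) (1,4) (2,3) (4,5) (5,4)

Derivation:
(1,1): no bracket -> illegal
(1,2): flips 1 -> legal
(1,3): no bracket -> illegal
(1,4): flips 1 -> legal
(1,5): no bracket -> illegal
(2,1): no bracket -> illegal
(2,3): flips 2 -> legal
(3,1): no bracket -> illegal
(3,5): no bracket -> illegal
(4,2): no bracket -> illegal
(4,5): flips 1 -> legal
(5,3): no bracket -> illegal
(5,4): flips 1 -> legal
(5,5): no bracket -> illegal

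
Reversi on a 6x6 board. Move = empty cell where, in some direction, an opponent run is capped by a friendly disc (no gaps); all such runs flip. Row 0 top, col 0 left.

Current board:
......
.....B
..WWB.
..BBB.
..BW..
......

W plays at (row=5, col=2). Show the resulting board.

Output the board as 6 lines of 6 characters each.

Answer: ......
.....B
..WWB.
..WBB.
..WW..
..W...

Derivation:
Place W at (5,2); scan 8 dirs for brackets.
Dir NW: first cell '.' (not opp) -> no flip
Dir N: opp run (4,2) (3,2) capped by W -> flip
Dir NE: first cell 'W' (not opp) -> no flip
Dir W: first cell '.' (not opp) -> no flip
Dir E: first cell '.' (not opp) -> no flip
Dir SW: edge -> no flip
Dir S: edge -> no flip
Dir SE: edge -> no flip
All flips: (3,2) (4,2)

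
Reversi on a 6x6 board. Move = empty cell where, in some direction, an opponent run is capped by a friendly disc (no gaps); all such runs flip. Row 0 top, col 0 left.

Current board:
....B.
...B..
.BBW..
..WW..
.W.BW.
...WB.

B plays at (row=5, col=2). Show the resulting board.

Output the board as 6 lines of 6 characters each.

Answer: ....B.
...B..
.BBW..
..WW..
.W.BW.
..BBB.

Derivation:
Place B at (5,2); scan 8 dirs for brackets.
Dir NW: opp run (4,1), next='.' -> no flip
Dir N: first cell '.' (not opp) -> no flip
Dir NE: first cell 'B' (not opp) -> no flip
Dir W: first cell '.' (not opp) -> no flip
Dir E: opp run (5,3) capped by B -> flip
Dir SW: edge -> no flip
Dir S: edge -> no flip
Dir SE: edge -> no flip
All flips: (5,3)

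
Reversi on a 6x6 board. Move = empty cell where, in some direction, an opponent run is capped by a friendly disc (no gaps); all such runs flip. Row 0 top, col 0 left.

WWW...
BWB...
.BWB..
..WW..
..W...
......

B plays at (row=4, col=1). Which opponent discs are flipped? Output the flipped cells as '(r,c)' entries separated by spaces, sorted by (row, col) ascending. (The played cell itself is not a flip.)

Dir NW: first cell '.' (not opp) -> no flip
Dir N: first cell '.' (not opp) -> no flip
Dir NE: opp run (3,2) capped by B -> flip
Dir W: first cell '.' (not opp) -> no flip
Dir E: opp run (4,2), next='.' -> no flip
Dir SW: first cell '.' (not opp) -> no flip
Dir S: first cell '.' (not opp) -> no flip
Dir SE: first cell '.' (not opp) -> no flip

Answer: (3,2)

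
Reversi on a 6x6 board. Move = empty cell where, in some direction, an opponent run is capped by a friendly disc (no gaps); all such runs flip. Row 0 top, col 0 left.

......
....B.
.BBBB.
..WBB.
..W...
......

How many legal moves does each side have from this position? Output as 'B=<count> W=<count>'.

Answer: B=5 W=5

Derivation:
-- B to move --
(3,1): flips 1 -> legal
(4,1): flips 1 -> legal
(4,3): flips 1 -> legal
(5,1): flips 1 -> legal
(5,2): flips 2 -> legal
(5,3): no bracket -> illegal
B mobility = 5
-- W to move --
(0,3): no bracket -> illegal
(0,4): no bracket -> illegal
(0,5): flips 2 -> legal
(1,0): flips 1 -> legal
(1,1): no bracket -> illegal
(1,2): flips 1 -> legal
(1,3): no bracket -> illegal
(1,5): flips 2 -> legal
(2,0): no bracket -> illegal
(2,5): no bracket -> illegal
(3,0): no bracket -> illegal
(3,1): no bracket -> illegal
(3,5): flips 2 -> legal
(4,3): no bracket -> illegal
(4,4): no bracket -> illegal
(4,5): no bracket -> illegal
W mobility = 5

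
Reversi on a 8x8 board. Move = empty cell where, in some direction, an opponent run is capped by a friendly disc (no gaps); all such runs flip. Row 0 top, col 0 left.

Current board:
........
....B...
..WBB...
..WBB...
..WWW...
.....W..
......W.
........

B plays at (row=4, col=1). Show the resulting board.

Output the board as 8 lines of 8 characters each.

Place B at (4,1); scan 8 dirs for brackets.
Dir NW: first cell '.' (not opp) -> no flip
Dir N: first cell '.' (not opp) -> no flip
Dir NE: opp run (3,2) capped by B -> flip
Dir W: first cell '.' (not opp) -> no flip
Dir E: opp run (4,2) (4,3) (4,4), next='.' -> no flip
Dir SW: first cell '.' (not opp) -> no flip
Dir S: first cell '.' (not opp) -> no flip
Dir SE: first cell '.' (not opp) -> no flip
All flips: (3,2)

Answer: ........
....B...
..WBB...
..BBB...
.BWWW...
.....W..
......W.
........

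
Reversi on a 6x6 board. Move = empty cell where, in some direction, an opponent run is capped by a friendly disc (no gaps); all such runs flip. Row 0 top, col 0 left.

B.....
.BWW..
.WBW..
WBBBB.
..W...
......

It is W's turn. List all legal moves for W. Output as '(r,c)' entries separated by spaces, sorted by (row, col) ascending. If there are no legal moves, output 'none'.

Answer: (0,1) (1,0) (2,0) (2,4) (3,5) (4,0) (4,1) (4,3) (4,5)

Derivation:
(0,1): flips 1 -> legal
(0,2): no bracket -> illegal
(1,0): flips 1 -> legal
(2,0): flips 1 -> legal
(2,4): flips 1 -> legal
(2,5): no bracket -> illegal
(3,5): flips 4 -> legal
(4,0): flips 2 -> legal
(4,1): flips 2 -> legal
(4,3): flips 2 -> legal
(4,4): no bracket -> illegal
(4,5): flips 1 -> legal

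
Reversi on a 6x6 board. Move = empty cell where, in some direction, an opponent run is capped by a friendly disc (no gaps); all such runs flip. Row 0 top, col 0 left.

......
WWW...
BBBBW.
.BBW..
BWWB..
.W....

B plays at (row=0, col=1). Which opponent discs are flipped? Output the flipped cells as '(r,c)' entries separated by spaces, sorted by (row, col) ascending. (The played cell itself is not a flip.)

Dir NW: edge -> no flip
Dir N: edge -> no flip
Dir NE: edge -> no flip
Dir W: first cell '.' (not opp) -> no flip
Dir E: first cell '.' (not opp) -> no flip
Dir SW: opp run (1,0), next=edge -> no flip
Dir S: opp run (1,1) capped by B -> flip
Dir SE: opp run (1,2) capped by B -> flip

Answer: (1,1) (1,2)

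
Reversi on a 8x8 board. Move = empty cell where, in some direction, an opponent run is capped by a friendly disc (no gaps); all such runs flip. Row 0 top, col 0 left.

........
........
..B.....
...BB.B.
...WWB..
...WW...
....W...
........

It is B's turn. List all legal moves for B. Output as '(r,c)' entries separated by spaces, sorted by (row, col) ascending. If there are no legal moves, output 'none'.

Answer: (4,2) (5,2) (5,5) (6,3) (7,4)

Derivation:
(3,2): no bracket -> illegal
(3,5): no bracket -> illegal
(4,2): flips 2 -> legal
(5,2): flips 1 -> legal
(5,5): flips 1 -> legal
(6,2): no bracket -> illegal
(6,3): flips 3 -> legal
(6,5): no bracket -> illegal
(7,3): no bracket -> illegal
(7,4): flips 3 -> legal
(7,5): no bracket -> illegal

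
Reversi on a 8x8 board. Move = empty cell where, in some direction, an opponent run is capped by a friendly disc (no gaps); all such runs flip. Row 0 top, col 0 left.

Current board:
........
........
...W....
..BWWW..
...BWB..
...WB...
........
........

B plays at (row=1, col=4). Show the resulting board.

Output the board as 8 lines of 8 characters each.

Answer: ........
....B...
...B....
..BWWW..
...BWB..
...WB...
........
........

Derivation:
Place B at (1,4); scan 8 dirs for brackets.
Dir NW: first cell '.' (not opp) -> no flip
Dir N: first cell '.' (not opp) -> no flip
Dir NE: first cell '.' (not opp) -> no flip
Dir W: first cell '.' (not opp) -> no flip
Dir E: first cell '.' (not opp) -> no flip
Dir SW: opp run (2,3) capped by B -> flip
Dir S: first cell '.' (not opp) -> no flip
Dir SE: first cell '.' (not opp) -> no flip
All flips: (2,3)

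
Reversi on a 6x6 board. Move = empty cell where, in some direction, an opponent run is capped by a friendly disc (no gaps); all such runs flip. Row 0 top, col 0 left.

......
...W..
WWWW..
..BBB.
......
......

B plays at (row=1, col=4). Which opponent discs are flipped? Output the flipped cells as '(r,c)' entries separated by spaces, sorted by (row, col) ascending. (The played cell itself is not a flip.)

Dir NW: first cell '.' (not opp) -> no flip
Dir N: first cell '.' (not opp) -> no flip
Dir NE: first cell '.' (not opp) -> no flip
Dir W: opp run (1,3), next='.' -> no flip
Dir E: first cell '.' (not opp) -> no flip
Dir SW: opp run (2,3) capped by B -> flip
Dir S: first cell '.' (not opp) -> no flip
Dir SE: first cell '.' (not opp) -> no flip

Answer: (2,3)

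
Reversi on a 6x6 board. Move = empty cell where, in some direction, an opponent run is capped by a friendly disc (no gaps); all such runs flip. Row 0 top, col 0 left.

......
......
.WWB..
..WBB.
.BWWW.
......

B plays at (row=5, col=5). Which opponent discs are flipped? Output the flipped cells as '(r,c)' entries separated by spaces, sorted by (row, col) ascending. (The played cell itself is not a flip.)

Answer: (4,4)

Derivation:
Dir NW: opp run (4,4) capped by B -> flip
Dir N: first cell '.' (not opp) -> no flip
Dir NE: edge -> no flip
Dir W: first cell '.' (not opp) -> no flip
Dir E: edge -> no flip
Dir SW: edge -> no flip
Dir S: edge -> no flip
Dir SE: edge -> no flip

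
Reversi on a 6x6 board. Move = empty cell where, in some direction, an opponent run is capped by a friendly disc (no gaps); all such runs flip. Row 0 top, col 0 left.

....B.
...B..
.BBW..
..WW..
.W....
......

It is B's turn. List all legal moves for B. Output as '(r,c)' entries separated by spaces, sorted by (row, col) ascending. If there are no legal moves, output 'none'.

(1,2): no bracket -> illegal
(1,4): no bracket -> illegal
(2,4): flips 1 -> legal
(3,0): no bracket -> illegal
(3,1): no bracket -> illegal
(3,4): no bracket -> illegal
(4,0): no bracket -> illegal
(4,2): flips 1 -> legal
(4,3): flips 3 -> legal
(4,4): flips 1 -> legal
(5,0): no bracket -> illegal
(5,1): no bracket -> illegal
(5,2): no bracket -> illegal

Answer: (2,4) (4,2) (4,3) (4,4)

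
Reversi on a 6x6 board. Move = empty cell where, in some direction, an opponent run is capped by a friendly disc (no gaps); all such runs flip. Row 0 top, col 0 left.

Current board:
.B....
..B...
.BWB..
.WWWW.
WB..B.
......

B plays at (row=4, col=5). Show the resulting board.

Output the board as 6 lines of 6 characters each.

Answer: .B....
..B...
.BWB..
.WWWB.
WB..BB
......

Derivation:
Place B at (4,5); scan 8 dirs for brackets.
Dir NW: opp run (3,4) capped by B -> flip
Dir N: first cell '.' (not opp) -> no flip
Dir NE: edge -> no flip
Dir W: first cell 'B' (not opp) -> no flip
Dir E: edge -> no flip
Dir SW: first cell '.' (not opp) -> no flip
Dir S: first cell '.' (not opp) -> no flip
Dir SE: edge -> no flip
All flips: (3,4)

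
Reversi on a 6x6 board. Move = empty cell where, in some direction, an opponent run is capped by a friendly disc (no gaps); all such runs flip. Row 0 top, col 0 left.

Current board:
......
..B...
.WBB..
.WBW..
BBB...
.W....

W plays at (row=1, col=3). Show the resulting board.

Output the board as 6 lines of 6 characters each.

Place W at (1,3); scan 8 dirs for brackets.
Dir NW: first cell '.' (not opp) -> no flip
Dir N: first cell '.' (not opp) -> no flip
Dir NE: first cell '.' (not opp) -> no flip
Dir W: opp run (1,2), next='.' -> no flip
Dir E: first cell '.' (not opp) -> no flip
Dir SW: opp run (2,2) capped by W -> flip
Dir S: opp run (2,3) capped by W -> flip
Dir SE: first cell '.' (not opp) -> no flip
All flips: (2,2) (2,3)

Answer: ......
..BW..
.WWW..
.WBW..
BBB...
.W....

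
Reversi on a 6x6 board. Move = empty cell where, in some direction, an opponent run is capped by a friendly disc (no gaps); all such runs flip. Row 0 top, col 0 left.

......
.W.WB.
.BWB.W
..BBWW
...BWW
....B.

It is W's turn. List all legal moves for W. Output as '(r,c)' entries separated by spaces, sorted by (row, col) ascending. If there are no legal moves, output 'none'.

(0,3): flips 1 -> legal
(0,4): no bracket -> illegal
(0,5): no bracket -> illegal
(1,0): no bracket -> illegal
(1,2): flips 1 -> legal
(1,5): flips 1 -> legal
(2,0): flips 1 -> legal
(2,4): flips 1 -> legal
(3,0): no bracket -> illegal
(3,1): flips 3 -> legal
(4,1): no bracket -> illegal
(4,2): flips 2 -> legal
(5,2): flips 1 -> legal
(5,3): flips 3 -> legal
(5,5): no bracket -> illegal

Answer: (0,3) (1,2) (1,5) (2,0) (2,4) (3,1) (4,2) (5,2) (5,3)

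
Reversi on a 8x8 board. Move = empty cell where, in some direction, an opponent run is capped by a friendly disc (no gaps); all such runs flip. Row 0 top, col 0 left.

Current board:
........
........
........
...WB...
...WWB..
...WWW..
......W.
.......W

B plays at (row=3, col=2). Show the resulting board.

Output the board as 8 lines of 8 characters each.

Answer: ........
........
........
..BBB...
...WWB..
...WWW..
......W.
.......W

Derivation:
Place B at (3,2); scan 8 dirs for brackets.
Dir NW: first cell '.' (not opp) -> no flip
Dir N: first cell '.' (not opp) -> no flip
Dir NE: first cell '.' (not opp) -> no flip
Dir W: first cell '.' (not opp) -> no flip
Dir E: opp run (3,3) capped by B -> flip
Dir SW: first cell '.' (not opp) -> no flip
Dir S: first cell '.' (not opp) -> no flip
Dir SE: opp run (4,3) (5,4), next='.' -> no flip
All flips: (3,3)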